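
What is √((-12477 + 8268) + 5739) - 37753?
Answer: -37753 + 3*√170 ≈ -37714.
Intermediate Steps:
√((-12477 + 8268) + 5739) - 37753 = √(-4209 + 5739) - 37753 = √1530 - 37753 = 3*√170 - 37753 = -37753 + 3*√170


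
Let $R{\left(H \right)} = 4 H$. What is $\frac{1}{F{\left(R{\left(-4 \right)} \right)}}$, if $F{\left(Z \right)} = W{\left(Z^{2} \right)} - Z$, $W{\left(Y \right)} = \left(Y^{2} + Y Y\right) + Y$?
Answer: $\frac{1}{131344} \approx 7.6136 \cdot 10^{-6}$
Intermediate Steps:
$W{\left(Y \right)} = Y + 2 Y^{2}$ ($W{\left(Y \right)} = \left(Y^{2} + Y^{2}\right) + Y = 2 Y^{2} + Y = Y + 2 Y^{2}$)
$F{\left(Z \right)} = - Z + Z^{2} \left(1 + 2 Z^{2}\right)$ ($F{\left(Z \right)} = Z^{2} \left(1 + 2 Z^{2}\right) - Z = - Z + Z^{2} \left(1 + 2 Z^{2}\right)$)
$\frac{1}{F{\left(R{\left(-4 \right)} \right)}} = \frac{1}{4 \left(-4\right) \left(-1 + 4 \left(-4\right) + 2 \left(4 \left(-4\right)\right)^{3}\right)} = \frac{1}{\left(-16\right) \left(-1 - 16 + 2 \left(-16\right)^{3}\right)} = \frac{1}{\left(-16\right) \left(-1 - 16 + 2 \left(-4096\right)\right)} = \frac{1}{\left(-16\right) \left(-1 - 16 - 8192\right)} = \frac{1}{\left(-16\right) \left(-8209\right)} = \frac{1}{131344}$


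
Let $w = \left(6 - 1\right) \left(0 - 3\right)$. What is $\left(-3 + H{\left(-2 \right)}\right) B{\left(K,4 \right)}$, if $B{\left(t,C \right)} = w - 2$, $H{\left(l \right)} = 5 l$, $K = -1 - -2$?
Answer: $221$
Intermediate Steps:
$K = 1$ ($K = -1 + 2 = 1$)
$w = -15$ ($w = 5 \left(-3\right) = -15$)
$B{\left(t,C \right)} = -17$ ($B{\left(t,C \right)} = -15 - 2 = -17$)
$\left(-3 + H{\left(-2 \right)}\right) B{\left(K,4 \right)} = \left(-3 + 5 \left(-2\right)\right) \left(-17\right) = \left(-3 - 10\right) \left(-17\right) = \left(-13\right) \left(-17\right) = 221$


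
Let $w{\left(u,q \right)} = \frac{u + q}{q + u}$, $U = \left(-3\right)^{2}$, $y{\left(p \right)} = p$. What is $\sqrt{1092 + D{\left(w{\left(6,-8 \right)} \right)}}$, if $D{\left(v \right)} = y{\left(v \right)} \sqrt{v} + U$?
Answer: $\sqrt{1102} \approx 33.196$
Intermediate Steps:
$U = 9$
$w{\left(u,q \right)} = 1$ ($w{\left(u,q \right)} = \frac{q + u}{q + u} = 1$)
$D{\left(v \right)} = 9 + v^{\frac{3}{2}}$ ($D{\left(v \right)} = v \sqrt{v} + 9 = v^{\frac{3}{2}} + 9 = 9 + v^{\frac{3}{2}}$)
$\sqrt{1092 + D{\left(w{\left(6,-8 \right)} \right)}} = \sqrt{1092 + \left(9 + 1^{\frac{3}{2}}\right)} = \sqrt{1092 + \left(9 + 1\right)} = \sqrt{1092 + 10} = \sqrt{1102}$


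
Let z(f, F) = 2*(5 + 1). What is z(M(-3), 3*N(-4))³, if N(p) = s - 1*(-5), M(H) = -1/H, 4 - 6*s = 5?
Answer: 1728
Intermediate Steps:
s = -⅙ (s = ⅔ - ⅙*5 = ⅔ - ⅚ = -⅙ ≈ -0.16667)
N(p) = 29/6 (N(p) = -⅙ - 1*(-5) = -⅙ + 5 = 29/6)
z(f, F) = 12 (z(f, F) = 2*6 = 12)
z(M(-3), 3*N(-4))³ = 12³ = 1728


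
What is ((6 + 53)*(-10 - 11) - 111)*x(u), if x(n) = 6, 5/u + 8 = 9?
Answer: -8100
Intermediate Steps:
u = 5 (u = 5/(-8 + 9) = 5/1 = 5*1 = 5)
((6 + 53)*(-10 - 11) - 111)*x(u) = ((6 + 53)*(-10 - 11) - 111)*6 = (59*(-21) - 111)*6 = (-1239 - 111)*6 = -1350*6 = -8100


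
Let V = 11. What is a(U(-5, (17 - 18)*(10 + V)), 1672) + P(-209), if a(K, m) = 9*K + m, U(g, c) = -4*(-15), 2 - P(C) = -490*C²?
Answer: 21405904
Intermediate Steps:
P(C) = 2 + 490*C² (P(C) = 2 - (-490)*C² = 2 + 490*C²)
U(g, c) = 60
a(K, m) = m + 9*K
a(U(-5, (17 - 18)*(10 + V)), 1672) + P(-209) = (1672 + 9*60) + (2 + 490*(-209)²) = (1672 + 540) + (2 + 490*43681) = 2212 + (2 + 21403690) = 2212 + 21403692 = 21405904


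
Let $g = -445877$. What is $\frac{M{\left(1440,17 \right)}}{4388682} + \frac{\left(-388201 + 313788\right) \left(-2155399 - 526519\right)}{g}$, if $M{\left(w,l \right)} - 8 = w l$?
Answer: $- \frac{437923671472047706}{978406182057} \approx -4.4759 \cdot 10^{5}$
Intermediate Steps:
$M{\left(w,l \right)} = 8 + l w$ ($M{\left(w,l \right)} = 8 + w l = 8 + l w$)
$\frac{M{\left(1440,17 \right)}}{4388682} + \frac{\left(-388201 + 313788\right) \left(-2155399 - 526519\right)}{g} = \frac{8 + 17 \cdot 1440}{4388682} + \frac{\left(-388201 + 313788\right) \left(-2155399 - 526519\right)}{-445877} = \left(8 + 24480\right) \frac{1}{4388682} + \left(-74413\right) \left(-2681918\right) \left(- \frac{1}{445877}\right) = 24488 \cdot \frac{1}{4388682} + 199569564134 \left(- \frac{1}{445877}\right) = \frac{12244}{2194341} - \frac{199569564134}{445877} = - \frac{437923671472047706}{978406182057}$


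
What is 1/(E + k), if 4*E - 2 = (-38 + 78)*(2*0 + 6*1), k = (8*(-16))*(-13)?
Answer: 2/3449 ≈ 0.00057988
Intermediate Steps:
k = 1664 (k = -128*(-13) = 1664)
E = 121/2 (E = ½ + ((-38 + 78)*(2*0 + 6*1))/4 = ½ + (40*(0 + 6))/4 = ½ + (40*6)/4 = ½ + (¼)*240 = ½ + 60 = 121/2 ≈ 60.500)
1/(E + k) = 1/(121/2 + 1664) = 1/(3449/2) = 2/3449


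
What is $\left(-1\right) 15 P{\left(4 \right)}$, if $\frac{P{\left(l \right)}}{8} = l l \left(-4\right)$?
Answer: $7680$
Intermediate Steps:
$P{\left(l \right)} = - 32 l^{2}$ ($P{\left(l \right)} = 8 l l \left(-4\right) = 8 l^{2} \left(-4\right) = 8 \left(- 4 l^{2}\right) = - 32 l^{2}$)
$\left(-1\right) 15 P{\left(4 \right)} = \left(-1\right) 15 \left(- 32 \cdot 4^{2}\right) = - 15 \left(\left(-32\right) 16\right) = \left(-15\right) \left(-512\right) = 7680$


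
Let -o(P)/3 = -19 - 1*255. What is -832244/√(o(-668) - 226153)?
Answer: 832244*I*√225331/225331 ≈ 1753.2*I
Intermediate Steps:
o(P) = 822 (o(P) = -3*(-19 - 1*255) = -3*(-19 - 255) = -3*(-274) = 822)
-832244/√(o(-668) - 226153) = -832244/√(822 - 226153) = -832244*(-I*√225331/225331) = -(-832244)*I*√225331/225331 = 832244*I*√225331/225331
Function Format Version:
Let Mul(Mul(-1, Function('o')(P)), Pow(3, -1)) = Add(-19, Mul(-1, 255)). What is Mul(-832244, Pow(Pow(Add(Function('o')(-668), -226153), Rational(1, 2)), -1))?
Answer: Mul(Rational(832244, 225331), I, Pow(225331, Rational(1, 2))) ≈ Mul(1753.2, I)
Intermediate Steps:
Function('o')(P) = 822 (Function('o')(P) = Mul(-3, Add(-19, Mul(-1, 255))) = Mul(-3, Add(-19, -255)) = Mul(-3, -274) = 822)
Mul(-832244, Pow(Pow(Add(Function('o')(-668), -226153), Rational(1, 2)), -1)) = Mul(-832244, Pow(Pow(Add(822, -226153), Rational(1, 2)), -1)) = Mul(-832244, Pow(Pow(-225331, Rational(1, 2)), -1)) = Mul(-832244, Pow(Mul(I, Pow(225331, Rational(1, 2))), -1)) = Mul(-832244, Mul(Rational(-1, 225331), I, Pow(225331, Rational(1, 2)))) = Mul(Rational(832244, 225331), I, Pow(225331, Rational(1, 2)))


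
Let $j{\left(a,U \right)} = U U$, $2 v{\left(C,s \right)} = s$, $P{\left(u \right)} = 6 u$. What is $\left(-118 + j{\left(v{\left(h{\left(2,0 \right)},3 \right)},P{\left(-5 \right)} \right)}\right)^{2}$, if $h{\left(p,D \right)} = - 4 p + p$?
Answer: $611524$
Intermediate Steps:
$h{\left(p,D \right)} = - 3 p$
$v{\left(C,s \right)} = \frac{s}{2}$
$j{\left(a,U \right)} = U^{2}$
$\left(-118 + j{\left(v{\left(h{\left(2,0 \right)},3 \right)},P{\left(-5 \right)} \right)}\right)^{2} = \left(-118 + \left(6 \left(-5\right)\right)^{2}\right)^{2} = \left(-118 + \left(-30\right)^{2}\right)^{2} = \left(-118 + 900\right)^{2} = 782^{2} = 611524$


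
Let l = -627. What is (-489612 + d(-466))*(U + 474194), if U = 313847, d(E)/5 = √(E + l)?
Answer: -385834330092 + 3940205*I*√1093 ≈ -3.8583e+11 + 1.3027e+8*I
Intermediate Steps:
d(E) = 5*√(-627 + E) (d(E) = 5*√(E - 627) = 5*√(-627 + E))
(-489612 + d(-466))*(U + 474194) = (-489612 + 5*√(-627 - 466))*(313847 + 474194) = (-489612 + 5*√(-1093))*788041 = (-489612 + 5*(I*√1093))*788041 = (-489612 + 5*I*√1093)*788041 = -385834330092 + 3940205*I*√1093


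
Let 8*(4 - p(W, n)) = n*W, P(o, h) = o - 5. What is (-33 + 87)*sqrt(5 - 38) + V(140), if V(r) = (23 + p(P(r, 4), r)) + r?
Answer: -4391/2 + 54*I*sqrt(33) ≈ -2195.5 + 310.21*I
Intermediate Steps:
P(o, h) = -5 + o
p(W, n) = 4 - W*n/8 (p(W, n) = 4 - n*W/8 = 4 - W*n/8)
V(r) = 27 + r - r*(-5 + r)/8 (V(r) = (23 + (4 - (-5 + r)*r/8)) + r = (23 + (4 - r*(-5 + r)/8)) + r = (27 - r*(-5 + r)/8) + r = 27 + r - r*(-5 + r)/8)
(-33 + 87)*sqrt(5 - 38) + V(140) = (-33 + 87)*sqrt(5 - 38) + (27 - 1/8*140**2 + (13/8)*140) = 54*sqrt(-33) + (27 - 1/8*19600 + 455/2) = 54*(I*sqrt(33)) + (27 - 2450 + 455/2) = 54*I*sqrt(33) - 4391/2 = -4391/2 + 54*I*sqrt(33)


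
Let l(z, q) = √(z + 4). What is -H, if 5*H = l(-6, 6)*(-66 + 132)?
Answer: -66*I*√2/5 ≈ -18.668*I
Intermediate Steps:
l(z, q) = √(4 + z)
H = 66*I*√2/5 (H = (√(4 - 6)*(-66 + 132))/5 = (√(-2)*66)/5 = ((I*√2)*66)/5 = (66*I*√2)/5 = 66*I*√2/5 ≈ 18.668*I)
-H = -66*I*√2/5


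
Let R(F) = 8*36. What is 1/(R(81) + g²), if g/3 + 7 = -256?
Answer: 1/622809 ≈ 1.6056e-6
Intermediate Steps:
g = -789 (g = -21 + 3*(-256) = -21 - 768 = -789)
R(F) = 288
1/(R(81) + g²) = 1/(288 + (-789)²) = 1/(288 + 622521) = 1/622809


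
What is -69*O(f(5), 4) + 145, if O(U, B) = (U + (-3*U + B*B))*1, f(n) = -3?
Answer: -1373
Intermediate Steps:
O(U, B) = B**2 - 2*U (O(U, B) = (U + (-3*U + B**2))*1 = (U + (B**2 - 3*U))*1 = (B**2 - 2*U)*1 = B**2 - 2*U)
-69*O(f(5), 4) + 145 = -69*(4**2 - 2*(-3)) + 145 = -69*(16 + 6) + 145 = -69*22 + 145 = -1518 + 145 = -1373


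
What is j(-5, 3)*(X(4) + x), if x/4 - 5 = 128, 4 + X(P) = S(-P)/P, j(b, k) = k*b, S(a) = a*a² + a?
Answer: -7665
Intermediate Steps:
S(a) = a + a³ (S(a) = a³ + a = a + a³)
j(b, k) = b*k
X(P) = -4 + (-P - P³)/P (X(P) = -4 + (-P + (-P)³)/P = -4 + (-P - P³)/P)
x = 532 (x = 20 + 4*128 = 20 + 512 = 532)
j(-5, 3)*(X(4) + x) = (-5*3)*((-5 - 1*4²) + 532) = -15*((-5 - 1*16) + 532) = -15*((-5 - 16) + 532) = -15*(-21 + 532) = -15*511 = -7665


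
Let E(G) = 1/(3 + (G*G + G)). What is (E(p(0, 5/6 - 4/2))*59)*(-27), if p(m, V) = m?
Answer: -531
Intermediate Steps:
E(G) = 1/(3 + G + G²) (E(G) = 1/(3 + (G² + G)) = 1/(3 + (G + G²)) = 1/(3 + G + G²))
(E(p(0, 5/6 - 4/2))*59)*(-27) = (59/(3 + 0 + 0²))*(-27) = (59/(3 + 0 + 0))*(-27) = (59/3)*(-27) = -531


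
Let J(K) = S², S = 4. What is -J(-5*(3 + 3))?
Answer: -16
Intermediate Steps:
J(K) = 16 (J(K) = 4² = 16)
-J(-5*(3 + 3)) = -1*16 = -16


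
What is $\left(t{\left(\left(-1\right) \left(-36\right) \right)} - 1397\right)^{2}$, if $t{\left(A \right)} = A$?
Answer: $1852321$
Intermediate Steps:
$\left(t{\left(\left(-1\right) \left(-36\right) \right)} - 1397\right)^{2} = \left(\left(-1\right) \left(-36\right) - 1397\right)^{2} = \left(36 - 1397\right)^{2} = \left(-1361\right)^{2} = 1852321$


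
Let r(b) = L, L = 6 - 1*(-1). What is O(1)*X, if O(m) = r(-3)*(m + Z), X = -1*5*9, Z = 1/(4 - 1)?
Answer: -420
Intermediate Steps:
L = 7 (L = 6 + 1 = 7)
r(b) = 7
Z = 1/3 ≈ 0.33333
X = -45 (X = -5*9 = -45)
O(m) = 7/3 + 7*m (O(m) = 7*(m + 1/3) = 7*(1/3 + m) = 7/3 + 7*m)
O(1)*X = (7/3 + 7*1)*(-45) = (7/3 + 7)*(-45) = (28/3)*(-45) = -420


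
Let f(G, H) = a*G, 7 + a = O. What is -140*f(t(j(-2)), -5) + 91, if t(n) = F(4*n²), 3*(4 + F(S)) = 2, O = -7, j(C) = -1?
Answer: -19327/3 ≈ -6442.3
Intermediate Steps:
F(S) = -10/3 (F(S) = -4 + (⅓)*2 = -4 + ⅔ = -10/3)
t(n) = -10/3
a = -14 (a = -7 - 7 = -14)
f(G, H) = -14*G
-140*f(t(j(-2)), -5) + 91 = -(-1960)*(-10)/3 + 91 = -140*140/3 + 91 = -19600/3 + 91 = -19327/3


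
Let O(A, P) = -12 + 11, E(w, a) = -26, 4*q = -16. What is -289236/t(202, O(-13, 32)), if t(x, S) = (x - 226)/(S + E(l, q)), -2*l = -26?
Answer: -650781/2 ≈ -3.2539e+5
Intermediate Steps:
l = 13 (l = -½*(-26) = 13)
q = -4 (q = (¼)*(-16) = -4)
O(A, P) = -1
t(x, S) = (-226 + x)/(-26 + S) (t(x, S) = (x - 226)/(S - 26) = (-226 + x)/(-26 + S))
-289236/t(202, O(-13, 32)) = -289236*(-26 - 1)/(-226 + 202) = -289236/(-24/(-27)) = -289236/((-1/27*(-24))) = -289236/8/9 = -289236*9/8 = -650781/2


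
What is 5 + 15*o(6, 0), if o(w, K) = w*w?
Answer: 545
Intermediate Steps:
o(w, K) = w²
5 + 15*o(6, 0) = 5 + 15*6² = 5 + 15*36 = 5 + 540 = 545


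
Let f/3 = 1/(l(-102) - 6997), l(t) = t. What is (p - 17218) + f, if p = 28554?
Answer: 80474261/7099 ≈ 11336.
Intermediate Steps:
f = -3/7099 (f = 3/(-102 - 6997) = 3/(-7099) = 3*(-1/7099) = -3/7099 ≈ -0.00042259)
(p - 17218) + f = (28554 - 17218) - 3/7099 = 11336 - 3/7099 = 80474261/7099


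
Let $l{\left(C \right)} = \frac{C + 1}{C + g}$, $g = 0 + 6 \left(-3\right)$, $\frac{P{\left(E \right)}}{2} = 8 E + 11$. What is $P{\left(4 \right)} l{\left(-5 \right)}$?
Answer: $\frac{344}{23} \approx 14.957$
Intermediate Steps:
$P{\left(E \right)} = 22 + 16 E$ ($P{\left(E \right)} = 2 \left(8 E + 11\right) = 2 \left(11 + 8 E\right) = 22 + 16 E$)
$g = -18$ ($g = 0 - 18 = -18$)
$l{\left(C \right)} = \frac{1 + C}{-18 + C}$ ($l{\left(C \right)} = \frac{C + 1}{C - 18} = \frac{1 + C}{-18 + C}$)
$P{\left(4 \right)} l{\left(-5 \right)} = \left(22 + 16 \cdot 4\right) \frac{1 - 5}{-18 - 5} = \left(22 + 64\right) \frac{1}{-23} \left(-4\right) = 86 \left(\left(- \frac{1}{23}\right) \left(-4\right)\right) = 86 \cdot \frac{4}{23} = \frac{344}{23}$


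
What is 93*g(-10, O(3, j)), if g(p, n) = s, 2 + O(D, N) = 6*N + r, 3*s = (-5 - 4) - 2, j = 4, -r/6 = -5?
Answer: -341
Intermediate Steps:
r = 30 (r = -6*(-5) = 30)
s = -11/3 (s = ((-5 - 4) - 2)/3 = (-9 - 2)/3 = (⅓)*(-11) = -11/3 ≈ -3.6667)
O(D, N) = 28 + 6*N (O(D, N) = -2 + (6*N + 30) = -2 + (30 + 6*N) = 28 + 6*N)
g(p, n) = -11/3
93*g(-10, O(3, j)) = 93*(-11/3) = -341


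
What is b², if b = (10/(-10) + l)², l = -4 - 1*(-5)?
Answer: 0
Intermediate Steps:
l = 1 (l = -4 + 5 = 1)
b = 0 (b = (10/(-10) + 1)² = (10*(-⅒) + 1)² = (-1 + 1)² = 0² = 0)
b² = 0² = 0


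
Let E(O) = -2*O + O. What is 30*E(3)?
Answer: -90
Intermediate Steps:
E(O) = -O
30*E(3) = 30*(-1*3) = 30*(-3) = -90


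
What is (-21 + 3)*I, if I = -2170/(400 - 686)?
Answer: -19530/143 ≈ -136.57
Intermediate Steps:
I = 1085/143 (I = -2170/(-286) = -2170*(-1/286) = 1085/143 ≈ 7.5874)
(-21 + 3)*I = (-21 + 3)*(1085/143) = -18*1085/143 = -19530/143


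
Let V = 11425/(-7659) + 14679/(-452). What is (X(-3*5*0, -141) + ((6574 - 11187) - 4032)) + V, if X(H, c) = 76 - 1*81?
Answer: -30062748761/3461868 ≈ -8684.0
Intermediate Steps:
X(H, c) = -5 (X(H, c) = 76 - 81 = -5)
V = -117590561/3461868 (V = 11425*(-1/7659) + 14679*(-1/452) = -11425/7659 - 14679/452 = -117590561/3461868 ≈ -33.967)
(X(-3*5*0, -141) + ((6574 - 11187) - 4032)) + V = (-5 + ((6574 - 11187) - 4032)) - 117590561/3461868 = (-5 + (-4613 - 4032)) - 117590561/3461868 = (-5 - 8645) - 117590561/3461868 = -8650 - 117590561/3461868 = -30062748761/3461868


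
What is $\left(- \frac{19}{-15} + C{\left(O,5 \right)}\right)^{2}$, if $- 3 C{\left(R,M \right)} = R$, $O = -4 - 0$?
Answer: $\frac{169}{25} \approx 6.76$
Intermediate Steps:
$O = -4$ ($O = -4 + 0 = -4$)
$C{\left(R,M \right)} = - \frac{R}{3}$
$\left(- \frac{19}{-15} + C{\left(O,5 \right)}\right)^{2} = \left(- \frac{19}{-15} - - \frac{4}{3}\right)^{2} = \left(\left(-19\right) \left(- \frac{1}{15}\right) + \frac{4}{3}\right)^{2} = \left(\frac{19}{15} + \frac{4}{3}\right)^{2} = \left(\frac{13}{5}\right)^{2} = \frac{169}{25}$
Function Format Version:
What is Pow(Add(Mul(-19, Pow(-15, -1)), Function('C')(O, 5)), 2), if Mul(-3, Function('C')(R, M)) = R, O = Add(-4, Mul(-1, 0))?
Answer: Rational(169, 25) ≈ 6.7600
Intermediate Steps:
O = -4 (O = Add(-4, 0) = -4)
Function('C')(R, M) = Mul(Rational(-1, 3), R)
Pow(Add(Mul(-19, Pow(-15, -1)), Function('C')(O, 5)), 2) = Pow(Add(Mul(-19, Pow(-15, -1)), Mul(Rational(-1, 3), -4)), 2) = Pow(Add(Mul(-19, Rational(-1, 15)), Rational(4, 3)), 2) = Pow(Add(Rational(19, 15), Rational(4, 3)), 2) = Pow(Rational(13, 5), 2) = Rational(169, 25)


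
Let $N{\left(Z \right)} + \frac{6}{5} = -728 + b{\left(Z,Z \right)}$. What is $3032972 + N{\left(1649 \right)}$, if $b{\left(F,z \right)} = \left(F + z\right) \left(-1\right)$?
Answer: $\frac{15144724}{5} \approx 3.0289 \cdot 10^{6}$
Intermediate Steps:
$b{\left(F,z \right)} = - F - z$
$N{\left(Z \right)} = - \frac{3646}{5} - 2 Z$ ($N{\left(Z \right)} = - \frac{6}{5} - \left(728 + 2 Z\right) = - \frac{3646}{5} - 2 Z$)
$3032972 + N{\left(1649 \right)} = 3032972 - \frac{20136}{5} = \frac{15144724}{5}$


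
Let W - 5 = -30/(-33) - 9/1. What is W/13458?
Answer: -17/74019 ≈ -0.00022967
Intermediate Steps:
W = -34/11 (W = 5 + (-30/(-33) - 9/1) = 5 + (-30*(-1/33) - 9*1) = 5 + (10/11 - 9) = 5 - 89/11 = -34/11 ≈ -3.0909)
W/13458 = -34/11/13458 = -34/11*1/13458 = -17/74019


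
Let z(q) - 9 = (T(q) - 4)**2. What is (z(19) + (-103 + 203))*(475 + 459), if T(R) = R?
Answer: 311956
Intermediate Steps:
z(q) = 9 + (-4 + q)**2 (z(q) = 9 + (q - 4)**2 = 9 + (-4 + q)**2)
(z(19) + (-103 + 203))*(475 + 459) = ((9 + (-4 + 19)**2) + (-103 + 203))*(475 + 459) = ((9 + 15**2) + 100)*934 = ((9 + 225) + 100)*934 = (234 + 100)*934 = 334*934 = 311956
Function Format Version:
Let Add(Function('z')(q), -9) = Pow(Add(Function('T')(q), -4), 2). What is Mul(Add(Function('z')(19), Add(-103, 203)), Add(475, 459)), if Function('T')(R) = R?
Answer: 311956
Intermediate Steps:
Function('z')(q) = Add(9, Pow(Add(-4, q), 2)) (Function('z')(q) = Add(9, Pow(Add(q, -4), 2)) = Add(9, Pow(Add(-4, q), 2)))
Mul(Add(Function('z')(19), Add(-103, 203)), Add(475, 459)) = Mul(Add(Add(9, Pow(Add(-4, 19), 2)), Add(-103, 203)), Add(475, 459)) = Mul(Add(Add(9, Pow(15, 2)), 100), 934) = Mul(Add(Add(9, 225), 100), 934) = Mul(Add(234, 100), 934) = Mul(334, 934) = 311956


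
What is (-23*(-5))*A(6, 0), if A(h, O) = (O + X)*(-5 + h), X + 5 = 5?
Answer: 0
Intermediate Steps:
X = 0 (X = -5 + 5 = 0)
A(h, O) = O*(-5 + h) (A(h, O) = (O + 0)*(-5 + h) = O*(-5 + h))
(-23*(-5))*A(6, 0) = (-23*(-5))*(0*(-5 + 6)) = 115*(0*1) = 115*0 = 0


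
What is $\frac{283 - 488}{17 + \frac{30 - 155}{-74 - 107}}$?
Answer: $- \frac{37105}{3202} \approx -11.588$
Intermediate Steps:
$\frac{283 - 488}{17 + \frac{30 - 155}{-74 - 107}} = - \frac{205}{17 - \frac{125}{-181}} = - \frac{205}{17 - - \frac{125}{181}} = - \frac{205}{17 + \frac{125}{181}} = - \frac{205}{\frac{3202}{181}} = \left(-205\right) \frac{181}{3202} = - \frac{37105}{3202}$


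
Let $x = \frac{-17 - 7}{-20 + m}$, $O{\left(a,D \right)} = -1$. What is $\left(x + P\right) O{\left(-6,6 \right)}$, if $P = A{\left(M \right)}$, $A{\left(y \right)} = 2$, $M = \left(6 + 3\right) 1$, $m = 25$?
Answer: $\frac{14}{5} \approx 2.8$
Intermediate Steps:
$M = 9$ ($M = 9 \cdot 1 = 9$)
$P = 2$
$x = - \frac{24}{5}$ ($x = \frac{-17 - 7}{-20 + 25} = - \frac{24}{5} \approx -4.8$)
$\left(x + P\right) O{\left(-6,6 \right)} = \left(- \frac{24}{5} + 2\right) \left(-1\right) = \left(- \frac{14}{5}\right) \left(-1\right) = \frac{14}{5}$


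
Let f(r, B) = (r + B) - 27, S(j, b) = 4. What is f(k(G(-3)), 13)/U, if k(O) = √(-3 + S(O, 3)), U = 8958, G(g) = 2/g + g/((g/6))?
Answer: -13/8958 ≈ -0.0014512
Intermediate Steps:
G(g) = 6 + 2/g (G(g) = 2/g + g/((g*(⅙))) = 2/g + g/((g/6)) = 2/g + g*(6/g) = 2/g + 6 = 6 + 2/g)
k(O) = 1 (k(O) = √(-3 + 4) = √1 = 1)
f(r, B) = -27 + B + r (f(r, B) = (B + r) - 27 = -27 + B + r)
f(k(G(-3)), 13)/U = (-27 + 13 + 1)/8958 = -13*1/8958 = -13/8958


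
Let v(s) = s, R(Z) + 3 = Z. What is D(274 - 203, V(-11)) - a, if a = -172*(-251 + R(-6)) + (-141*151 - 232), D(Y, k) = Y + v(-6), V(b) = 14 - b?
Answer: -23132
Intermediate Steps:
R(Z) = -3 + Z
D(Y, k) = -6 + Y (D(Y, k) = Y - 6 = -6 + Y)
a = 23197 (a = -172*(-251 + (-3 - 6)) + (-141*151 - 232) = -172*(-251 - 9) + (-21291 - 232) = -172*(-260) - 21523 = 44720 - 21523 = 23197)
D(274 - 203, V(-11)) - a = (-6 + (274 - 203)) - 1*23197 = (-6 + 71) - 23197 = 65 - 23197 = -23132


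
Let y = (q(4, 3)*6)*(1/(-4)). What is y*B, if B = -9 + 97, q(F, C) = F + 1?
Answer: -660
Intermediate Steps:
q(F, C) = 1 + F
B = 88
y = -15/2 (y = ((1 + 4)*6)*(1/(-4)) = (5*6)*(1*(-1/4)) = 30*(-1/4) = -15/2 ≈ -7.5000)
y*B = -15/2*88 = -660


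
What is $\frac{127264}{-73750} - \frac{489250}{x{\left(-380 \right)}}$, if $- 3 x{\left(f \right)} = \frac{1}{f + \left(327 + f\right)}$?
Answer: $- \frac{23435380844882}{36875} \approx -6.3554 \cdot 10^{8}$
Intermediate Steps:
$x{\left(f \right)} = - \frac{1}{3 \left(327 + 2 f\right)}$ ($x{\left(f \right)} = - \frac{1}{3 \left(f + \left(327 + f\right)\right)} = - \frac{1}{3 \left(327 + 2 f\right)}$)
$\frac{127264}{-73750} - \frac{489250}{x{\left(-380 \right)}} = \frac{127264}{-73750} - \frac{489250}{\left(-1\right) \frac{1}{981 + 6 \left(-380\right)}} = 127264 \left(- \frac{1}{73750}\right) - \frac{489250}{\left(-1\right) \frac{1}{981 - 2280}} = - \frac{63632}{36875} - \frac{489250}{\left(-1\right) \frac{1}{-1299}} = - \frac{63632}{36875} - \frac{489250}{\left(-1\right) \left(- \frac{1}{1299}\right)} = - \frac{63632}{36875} - 489250 \frac{1}{\frac{1}{1299}} = - \frac{63632}{36875} - 635535750 = - \frac{23435380844882}{36875}$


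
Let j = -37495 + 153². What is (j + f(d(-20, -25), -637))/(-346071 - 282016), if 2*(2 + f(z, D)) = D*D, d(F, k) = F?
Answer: -377593/1256174 ≈ -0.30059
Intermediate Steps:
j = -14086 (j = -37495 + 23409 = -14086)
f(z, D) = -2 + D²/2 (f(z, D) = -2 + (D*D)/2 = -2 + D²/2)
(j + f(d(-20, -25), -637))/(-346071 - 282016) = (-14086 + (-2 + (½)*(-637)²))/(-346071 - 282016) = (-14086 + (-2 + (½)*405769))/(-628087) = (-14086 + (-2 + 405769/2))*(-1/628087) = (-14086 + 405765/2)*(-1/628087) = (377593/2)*(-1/628087) = -377593/1256174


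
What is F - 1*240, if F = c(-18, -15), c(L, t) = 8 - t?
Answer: -217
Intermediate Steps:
F = 23 (F = 8 - 1*(-15) = 8 + 15 = 23)
F - 1*240 = 23 - 1*240 = 23 - 240 = -217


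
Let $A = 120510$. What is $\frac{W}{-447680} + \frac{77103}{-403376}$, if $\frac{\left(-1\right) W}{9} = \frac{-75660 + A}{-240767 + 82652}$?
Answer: $- \frac{2274121981755}{11897057991968} \approx -0.19115$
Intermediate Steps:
$W = \frac{26910}{10541}$ ($W = - 9 \frac{-75660 + 120510}{-240767 + 82652} = - 9 \frac{44850}{-158115} = - 9 \cdot 44850 \left(- \frac{1}{158115}\right) = \left(-9\right) \left(- \frac{2990}{10541}\right) = \frac{26910}{10541} \approx 2.5529$)
$\frac{W}{-447680} + \frac{77103}{-403376} = \frac{26910}{10541 \left(-447680\right)} + \frac{77103}{-403376} = \frac{26910}{10541} \left(- \frac{1}{447680}\right) + 77103 \left(- \frac{1}{403376}\right) = - \frac{2691}{471899488} - \frac{77103}{403376} = - \frac{2274121981755}{11897057991968}$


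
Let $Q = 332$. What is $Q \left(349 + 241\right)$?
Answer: $195880$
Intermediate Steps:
$Q \left(349 + 241\right) = 332 \left(349 + 241\right) = 332 \cdot 590 = 195880$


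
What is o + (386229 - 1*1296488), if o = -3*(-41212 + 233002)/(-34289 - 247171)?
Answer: -8540030759/9382 ≈ -9.1026e+5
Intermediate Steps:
o = 19179/9382 (o = -575370/(-281460) = -575370*(-1)/281460 = -3*(-6393/9382) = 19179/9382 ≈ 2.0442)
o + (386229 - 1*1296488) = 19179/9382 + (386229 - 1*1296488) = 19179/9382 + (386229 - 1296488) = 19179/9382 - 910259 = -8540030759/9382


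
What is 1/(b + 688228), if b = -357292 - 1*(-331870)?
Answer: 1/662806 ≈ 1.5087e-6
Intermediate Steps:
b = -25422 (b = -357292 + 331870 = -25422)
1/(b + 688228) = 1/(-25422 + 688228) = 1/662806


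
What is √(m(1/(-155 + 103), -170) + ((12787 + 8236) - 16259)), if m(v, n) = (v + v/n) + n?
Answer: √531064190/340 ≈ 67.779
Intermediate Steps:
m(v, n) = n + v + v/n
√(m(1/(-155 + 103), -170) + ((12787 + 8236) - 16259)) = √((-170 + 1/(-155 + 103) + 1/((-155 + 103)*(-170))) + ((12787 + 8236) - 16259)) = √((-170 + 1/(-52) - 1/170/(-52)) + (21023 - 16259)) = √((-170 - 1/52 - 1/52*(-1/170)) + 4764) = √((-170 - 1/52 + 1/8840) + 4764) = √(-115613/680 + 4764) = √(3123907/680) = √531064190/340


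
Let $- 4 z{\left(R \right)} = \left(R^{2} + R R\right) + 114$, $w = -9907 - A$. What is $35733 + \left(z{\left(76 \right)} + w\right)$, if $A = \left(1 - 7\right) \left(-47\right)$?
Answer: $\frac{45255}{2} \approx 22628.0$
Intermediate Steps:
$A = 282$ ($A = \left(-6\right) \left(-47\right) = 282$)
$w = -10189$ ($w = -9907 - 282 = -10189$)
$z{\left(R \right)} = - \frac{57}{2} - \frac{R^{2}}{2}$ ($z{\left(R \right)} = - \frac{\left(R^{2} + R R\right) + 114}{4} = - \frac{\left(R^{2} + R^{2}\right) + 114}{4} = - \frac{2 R^{2} + 114}{4} = - \frac{114 + 2 R^{2}}{4} = - \frac{57}{2} - \frac{R^{2}}{2}$)
$35733 + \left(z{\left(76 \right)} + w\right) = 35733 - \left(\frac{20435}{2} + 2888\right) = 35733 - \frac{26211}{2} = \frac{45255}{2}$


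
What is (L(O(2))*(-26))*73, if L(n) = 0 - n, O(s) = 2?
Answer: 3796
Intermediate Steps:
L(n) = -n
(L(O(2))*(-26))*73 = (-1*2*(-26))*73 = -2*(-26)*73 = 52*73 = 3796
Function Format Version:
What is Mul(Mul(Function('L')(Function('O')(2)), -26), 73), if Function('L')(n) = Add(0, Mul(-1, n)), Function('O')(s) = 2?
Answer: 3796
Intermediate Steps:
Function('L')(n) = Mul(-1, n)
Mul(Mul(Function('L')(Function('O')(2)), -26), 73) = Mul(Mul(Mul(-1, 2), -26), 73) = Mul(Mul(-2, -26), 73) = Mul(52, 73) = 3796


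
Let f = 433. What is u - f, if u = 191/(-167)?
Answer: -72502/167 ≈ -434.14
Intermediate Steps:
u = -191/167 (u = 191*(-1/167) = -191/167 ≈ -1.1437)
u - f = -191/167 - 1*433 = -191/167 - 433 = -72502/167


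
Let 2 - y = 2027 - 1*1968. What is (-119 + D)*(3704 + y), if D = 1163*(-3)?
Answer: -13158376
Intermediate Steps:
D = -3489
y = -57 (y = 2 - (2027 - 1*1968) = 2 - (2027 - 1968) = 2 - 1*59 = 2 - 59 = -57)
(-119 + D)*(3704 + y) = (-119 - 3489)*(3704 - 57) = -3608*3647 = -13158376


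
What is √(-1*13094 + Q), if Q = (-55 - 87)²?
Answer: √7070 ≈ 84.083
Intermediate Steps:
Q = 20164 (Q = (-142)² = 20164)
√(-1*13094 + Q) = √(-1*13094 + 20164) = √(-13094 + 20164) = √7070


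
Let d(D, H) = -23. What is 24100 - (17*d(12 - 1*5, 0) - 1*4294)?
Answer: 28785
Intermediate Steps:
24100 - (17*d(12 - 1*5, 0) - 1*4294) = 24100 - (17*(-23) - 1*4294) = 24100 - (-391 - 4294) = 24100 - 1*(-4685) = 24100 + 4685 = 28785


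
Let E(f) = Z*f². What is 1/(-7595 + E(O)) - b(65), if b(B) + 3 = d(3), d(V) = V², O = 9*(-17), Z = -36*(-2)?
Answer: -10067117/1677853 ≈ -6.0000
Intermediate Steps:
Z = 72
O = -153
E(f) = 72*f²
b(B) = 6 (b(B) = -3 + 3² = -3 + 9 = 6)
1/(-7595 + E(O)) - b(65) = 1/(-7595 + 72*(-153)²) - 1*6 = 1/(-7595 + 72*23409) - 6 = 1/(-7595 + 1685448) - 6 = 1/1677853 - 6 = -10067117/1677853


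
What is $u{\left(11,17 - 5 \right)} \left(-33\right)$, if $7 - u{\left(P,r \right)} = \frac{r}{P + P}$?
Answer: $-213$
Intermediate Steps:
$u{\left(P,r \right)} = 7 - \frac{r}{2 P}$ ($u{\left(P,r \right)} = 7 - \frac{r}{P + P} = 7 - \frac{r}{2 P}$)
$u{\left(11,17 - 5 \right)} \left(-33\right) = \left(7 - \frac{17 - 5}{2 \cdot 11}\right) \left(-33\right) = \left(7 - 6 \cdot \frac{1}{11}\right) \left(-33\right) = \left(7 - \frac{6}{11}\right) \left(-33\right) = \frac{71}{11} \left(-33\right) = -213$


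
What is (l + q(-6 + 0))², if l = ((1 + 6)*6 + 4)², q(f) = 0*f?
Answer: 4477456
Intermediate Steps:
q(f) = 0
l = 2116 (l = (7*6 + 4)² = (42 + 4)² = 46² = 2116)
(l + q(-6 + 0))² = (2116 + 0)² = 2116² = 4477456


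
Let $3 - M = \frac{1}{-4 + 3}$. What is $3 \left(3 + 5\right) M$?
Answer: $96$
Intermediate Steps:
$M = 4$ ($M = 3 - \frac{1}{-4 + 3} = 3 - \frac{1}{-1} = 3 - -1 = 3 + 1 = 4$)
$3 \left(3 + 5\right) M = 3 \left(3 + 5\right) 4 = 3 \cdot 8 \cdot 4 = 24 \cdot 4 = 96$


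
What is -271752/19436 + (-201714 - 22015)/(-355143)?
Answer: -23040605923/1725639837 ≈ -13.352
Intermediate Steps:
-271752/19436 + (-201714 - 22015)/(-355143) = -271752*1/19436 - 223729*(-1/355143) = -67938/4859 + 223729/355143 = -23040605923/1725639837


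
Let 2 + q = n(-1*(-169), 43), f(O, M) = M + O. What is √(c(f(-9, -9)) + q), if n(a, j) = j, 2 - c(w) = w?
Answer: √61 ≈ 7.8102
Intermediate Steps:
c(w) = 2 - w
q = 41 (q = -2 + 43 = 41)
√(c(f(-9, -9)) + q) = √((2 - (-9 - 9)) + 41) = √((2 - 1*(-18)) + 41) = √((2 + 18) + 41) = √(20 + 41) = √61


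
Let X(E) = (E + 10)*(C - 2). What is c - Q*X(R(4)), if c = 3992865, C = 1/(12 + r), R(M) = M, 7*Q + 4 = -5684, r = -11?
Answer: 3981489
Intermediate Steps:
Q = -5688/7 (Q = -4/7 + (1/7)*(-5684) = -4/7 - 812 = -5688/7 ≈ -812.57)
C = 1 (C = 1/(12 - 11) = 1/1 = 1)
X(E) = -10 - E (X(E) = (E + 10)*(1 - 2) = (10 + E)*(-1) = -10 - E)
c - Q*X(R(4)) = 3992865 - (-5688)*(-10 - 1*4)/7 = 3992865 - (-5688)*(-10 - 4)/7 = 3992865 - (-5688)*(-14)/7 = 3992865 - 1*11376 = 3992865 - 11376 = 3981489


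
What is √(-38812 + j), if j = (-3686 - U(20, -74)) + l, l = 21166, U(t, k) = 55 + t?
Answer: I*√21407 ≈ 146.31*I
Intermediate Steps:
j = 17405 (j = (-3686 - (55 + 20)) + 21166 = (-3686 - 1*75) + 21166 = (-3686 - 75) + 21166 = -3761 + 21166 = 17405)
√(-38812 + j) = √(-38812 + 17405) = √(-21407) = I*√21407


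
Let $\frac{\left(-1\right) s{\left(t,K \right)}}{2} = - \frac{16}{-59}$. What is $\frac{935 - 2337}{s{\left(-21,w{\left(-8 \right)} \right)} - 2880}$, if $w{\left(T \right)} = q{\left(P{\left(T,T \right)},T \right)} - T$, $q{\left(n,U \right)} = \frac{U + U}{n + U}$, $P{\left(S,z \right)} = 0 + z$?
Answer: $\frac{41359}{84976} \approx 0.48671$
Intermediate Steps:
$P{\left(S,z \right)} = z$
$q{\left(n,U \right)} = \frac{2 U}{U + n}$
$w{\left(T \right)} = 1 - T$ ($w{\left(T \right)} = \frac{2 T}{T + T} - T = \frac{2 T}{2 T} - T = 2 T \frac{1}{2 T} - T = 1 - T$)
$s{\left(t,K \right)} = - \frac{32}{59}$ ($s{\left(t,K \right)} = - 2 \left(- \frac{16}{-59}\right) = - 2 \left(\left(-16\right) \left(- \frac{1}{59}\right)\right) = \left(-2\right) \frac{16}{59} = - \frac{32}{59}$)
$\frac{935 - 2337}{s{\left(-21,w{\left(-8 \right)} \right)} - 2880} = \frac{935 - 2337}{- \frac{32}{59} - 2880} = - \frac{1402}{- \frac{169952}{59}} = \left(-1402\right) \left(- \frac{59}{169952}\right) = \frac{41359}{84976}$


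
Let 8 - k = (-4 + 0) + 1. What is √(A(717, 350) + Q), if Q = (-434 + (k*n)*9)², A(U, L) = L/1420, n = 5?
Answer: 3*√8337246/142 ≈ 61.002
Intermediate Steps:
k = 11 (k = 8 - ((-4 + 0) + 1) = 8 - (-4 + 1) = 8 - 1*(-3) = 8 + 3 = 11)
A(U, L) = L/1420 (A(U, L) = L*(1/1420) = L/1420)
Q = 3721 (Q = (-434 + (11*5)*9)² = (-434 + 55*9)² = (-434 + 495)² = 61² = 3721)
√(A(717, 350) + Q) = √((1/1420)*350 + 3721) = √(35/142 + 3721) = √(528417/142) = 3*√8337246/142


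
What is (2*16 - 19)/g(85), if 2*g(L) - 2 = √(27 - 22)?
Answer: -52 + 26*√5 ≈ 6.1378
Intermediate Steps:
g(L) = 1 + √5/2 (g(L) = 1 + √(27 - 22)/2 = 1 + √5/2)
(2*16 - 19)/g(85) = (2*16 - 19)/(1 + √5/2) = (32 - 19)/(1 + √5/2) = 13/(1 + √5/2)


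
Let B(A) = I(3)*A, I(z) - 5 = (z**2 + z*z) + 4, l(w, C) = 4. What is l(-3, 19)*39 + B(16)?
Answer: 588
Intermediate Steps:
I(z) = 9 + 2*z**2 (I(z) = 5 + ((z**2 + z*z) + 4) = 5 + ((z**2 + z**2) + 4) = 5 + (2*z**2 + 4) = 5 + (4 + 2*z**2) = 9 + 2*z**2)
B(A) = 27*A (B(A) = (9 + 2*3**2)*A = (9 + 2*9)*A = (9 + 18)*A = 27*A)
l(-3, 19)*39 + B(16) = 4*39 + 27*16 = 156 + 432 = 588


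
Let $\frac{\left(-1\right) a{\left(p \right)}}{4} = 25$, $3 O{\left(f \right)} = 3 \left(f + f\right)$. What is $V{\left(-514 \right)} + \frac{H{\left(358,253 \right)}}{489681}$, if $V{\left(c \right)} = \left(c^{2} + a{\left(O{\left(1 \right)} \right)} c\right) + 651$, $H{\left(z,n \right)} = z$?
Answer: $\frac{154860147565}{489681} \approx 3.1625 \cdot 10^{5}$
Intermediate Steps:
$O{\left(f \right)} = 2 f$ ($O{\left(f \right)} = \frac{3 \left(f + f\right)}{3} = \frac{3 \cdot 2 f}{3} = \frac{6 f}{3} = 2 f$)
$a{\left(p \right)} = -100$ ($a{\left(p \right)} = \left(-4\right) 25 = -100$)
$V{\left(c \right)} = 651 + c^{2} - 100 c$ ($V{\left(c \right)} = \left(c^{2} - 100 c\right) + 651 = 651 + c^{2} - 100 c$)
$V{\left(-514 \right)} + \frac{H{\left(358,253 \right)}}{489681} = \left(651 + \left(-514\right)^{2} - -51400\right) + \frac{358}{489681} = \left(651 + 264196 + 51400\right) + 358 \cdot \frac{1}{489681} = 316247 + \frac{358}{489681} = \frac{154860147565}{489681}$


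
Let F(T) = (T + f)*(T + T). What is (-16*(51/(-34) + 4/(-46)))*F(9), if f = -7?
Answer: 21024/23 ≈ 914.09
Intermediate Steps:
F(T) = 2*T*(-7 + T) (F(T) = (T - 7)*(T + T) = (-7 + T)*(2*T) = 2*T*(-7 + T))
(-16*(51/(-34) + 4/(-46)))*F(9) = (-16*(51/(-34) + 4/(-46)))*(2*9*(-7 + 9)) = (-16*(51*(-1/34) + 4*(-1/46)))*(2*9*2) = -16*(-3/2 - 2/23)*36 = -16*(-73/46)*36 = (584/23)*36 = 21024/23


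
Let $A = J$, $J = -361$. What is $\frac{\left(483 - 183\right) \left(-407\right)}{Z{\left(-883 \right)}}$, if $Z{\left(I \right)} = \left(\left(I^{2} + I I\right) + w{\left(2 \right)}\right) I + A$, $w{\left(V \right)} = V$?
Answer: $\frac{122100}{1376932901} \approx 8.8675 \cdot 10^{-5}$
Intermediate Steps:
$A = -361$
$Z{\left(I \right)} = -361 + I \left(2 + 2 I^{2}\right)$ ($Z{\left(I \right)} = \left(\left(I^{2} + I I\right) + 2\right) I - 361 = \left(\left(I^{2} + I^{2}\right) + 2\right) I - 361 = \left(2 I^{2} + 2\right) I - 361 = \left(2 + 2 I^{2}\right) I - 361 = I \left(2 + 2 I^{2}\right) - 361 = -361 + I \left(2 + 2 I^{2}\right)$)
$\frac{\left(483 - 183\right) \left(-407\right)}{Z{\left(-883 \right)}} = \frac{\left(483 - 183\right) \left(-407\right)}{-361 + 2 \left(-883\right) + 2 \left(-883\right)^{3}} = \frac{300 \left(-407\right)}{-361 - 1766 + 2 \left(-688465387\right)} = - \frac{122100}{-361 - 1766 - 1376930774} = - \frac{122100}{-1376932901} = \left(-122100\right) \left(- \frac{1}{1376932901}\right) = \frac{122100}{1376932901}$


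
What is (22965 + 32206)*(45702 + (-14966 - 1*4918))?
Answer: 1424404878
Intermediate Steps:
(22965 + 32206)*(45702 + (-14966 - 1*4918)) = 55171*(45702 + (-14966 - 4918)) = 55171*(45702 - 19884) = 55171*25818 = 1424404878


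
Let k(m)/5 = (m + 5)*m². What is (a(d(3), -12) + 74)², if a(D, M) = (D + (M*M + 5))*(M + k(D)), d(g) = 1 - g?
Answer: 50836900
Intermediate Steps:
k(m) = 5*m²*(5 + m) (k(m) = 5*((m + 5)*m²) = 5*((5 + m)*m²) = 5*(m²*(5 + m)) = 5*m²*(5 + m))
a(D, M) = (M + 5*D²*(5 + D))*(5 + D + M²) (a(D, M) = (D + (M*M + 5))*(M + 5*D²*(5 + D)) = (D + (M² + 5))*(M + 5*D²*(5 + D)) = (D + (5 + M²))*(M + 5*D²*(5 + D)) = (5 + D + M²)*(M + 5*D²*(5 + D)) = (M + 5*D²*(5 + D))*(5 + D + M²))
(a(d(3), -12) + 74)² = (((-12)³ + 5*(-12) + (1 - 1*3)*(-12) + 5*(1 - 1*3)³*(5 + (1 - 1*3)) + 25*(1 - 1*3)²*(5 + (1 - 1*3)) + 5*(1 - 1*3)²*(-12)²*(5 + (1 - 1*3))) + 74)² = ((-1728 - 60 + (1 - 3)*(-12) + 5*(1 - 3)³*(5 + (1 - 3)) + 25*(1 - 3)²*(5 + (1 - 3)) + 5*(1 - 3)²*144*(5 + (1 - 3))) + 74)² = ((-1728 - 60 - 2*(-12) + 5*(-2)³*(5 - 2) + 25*(-2)²*(5 - 2) + 5*(-2)²*144*(5 - 2)) + 74)² = ((-1728 - 60 + 24 + 5*(-8)*3 + 25*4*3 + 5*4*144*3) + 74)² = ((-1728 - 60 + 24 - 120 + 300 + 8640) + 74)² = (7056 + 74)² = 7130² = 50836900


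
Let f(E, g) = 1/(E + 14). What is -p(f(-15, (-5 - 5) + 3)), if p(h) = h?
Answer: 1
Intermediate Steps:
f(E, g) = 1/(14 + E)
-p(f(-15, (-5 - 5) + 3)) = -1/(14 - 15) = -1/(-1) = -1*(-1) = 1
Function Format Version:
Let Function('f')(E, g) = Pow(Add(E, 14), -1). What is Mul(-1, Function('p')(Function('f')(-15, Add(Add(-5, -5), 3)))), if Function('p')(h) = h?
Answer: 1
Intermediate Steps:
Function('f')(E, g) = Pow(Add(14, E), -1)
Mul(-1, Function('p')(Function('f')(-15, Add(Add(-5, -5), 3)))) = Mul(-1, Pow(Add(14, -15), -1)) = Mul(-1, Pow(-1, -1)) = Mul(-1, -1) = 1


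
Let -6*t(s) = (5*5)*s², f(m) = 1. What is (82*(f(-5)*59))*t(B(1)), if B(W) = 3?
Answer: -181425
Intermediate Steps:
t(s) = -25*s²/6 (t(s) = -5*5*s²/6 = -25*s²/6)
(82*(f(-5)*59))*t(B(1)) = (82*(1*59))*(-25/6*3²) = (82*59)*(-25/6*9) = 4838*(-75/2) = -181425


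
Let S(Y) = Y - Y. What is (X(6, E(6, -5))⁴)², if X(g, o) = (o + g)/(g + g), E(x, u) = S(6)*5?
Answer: 1/256 ≈ 0.0039063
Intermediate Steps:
S(Y) = 0
E(x, u) = 0 (E(x, u) = 0*5 = 0)
X(g, o) = (g + o)/(2*g) (X(g, o) = (g + o)/((2*g)) = (g + o)*(1/(2*g)) = (g + o)/(2*g))
(X(6, E(6, -5))⁴)² = (((½)*(6 + 0)/6)⁴)² = (((½)*(⅙)*6)⁴)² = ((½)⁴)² = (1/16)² = 1/256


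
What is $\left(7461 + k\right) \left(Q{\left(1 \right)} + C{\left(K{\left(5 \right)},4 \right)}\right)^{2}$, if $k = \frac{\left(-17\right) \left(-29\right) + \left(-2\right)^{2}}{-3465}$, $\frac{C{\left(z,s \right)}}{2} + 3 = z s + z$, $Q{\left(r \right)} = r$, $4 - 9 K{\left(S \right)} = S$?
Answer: $\frac{203121820}{729} \approx 2.7863 \cdot 10^{5}$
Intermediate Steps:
$K{\left(S \right)} = \frac{4}{9} - \frac{S}{9}$
$C{\left(z,s \right)} = -6 + 2 z + 2 s z$ ($C{\left(z,s \right)} = -6 + 2 \left(z s + z\right) = -6 + 2 \left(s z + z\right) = -6 + 2 \left(z + s z\right) = -6 + \left(2 z + 2 s z\right) = -6 + 2 z + 2 s z$)
$k = - \frac{71}{495}$ ($k = \left(493 + 4\right) \left(- \frac{1}{3465}\right) = 497 \left(- \frac{1}{3465}\right) = - \frac{71}{495} \approx -0.14343$)
$\left(7461 + k\right) \left(Q{\left(1 \right)} + C{\left(K{\left(5 \right)},4 \right)}\right)^{2} = \left(7461 - \frac{71}{495}\right) \left(1 + \left(-6 + 2 \left(\frac{4}{9} - \frac{5}{9}\right) + 2 \cdot 4 \left(\frac{4}{9} - \frac{5}{9}\right)\right)\right)^{2} = \frac{3693124 \left(1 + \left(-6 + 2 \left(\frac{4}{9} - \frac{5}{9}\right) + 2 \cdot 4 \left(\frac{4}{9} - \frac{5}{9}\right)\right)\right)^{2}}{495} = \frac{3693124 \left(1 + \left(-6 + 2 \left(- \frac{1}{9}\right) + 2 \cdot 4 \left(- \frac{1}{9}\right)\right)\right)^{2}}{495} = \frac{3693124 \left(1 - \frac{64}{9}\right)^{2}}{495} = \frac{3693124 \left(- \frac{55}{9}\right)^{2}}{495} = \frac{3693124}{495} \cdot \frac{3025}{81} = \frac{203121820}{729}$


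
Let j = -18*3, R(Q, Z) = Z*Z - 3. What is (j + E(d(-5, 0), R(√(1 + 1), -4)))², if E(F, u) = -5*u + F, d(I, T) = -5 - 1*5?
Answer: 16641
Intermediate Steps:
R(Q, Z) = -3 + Z² (R(Q, Z) = Z² - 3 = -3 + Z²)
d(I, T) = -10 (d(I, T) = -5 - 5 = -10)
E(F, u) = F - 5*u
j = -54
(j + E(d(-5, 0), R(√(1 + 1), -4)))² = (-54 + (-10 - 5*(-3 + (-4)²)))² = (-54 + (-10 - 5*(-3 + 16)))² = (-54 + (-10 - 5*13))² = (-54 + (-10 - 65))² = (-54 - 75)² = (-129)² = 16641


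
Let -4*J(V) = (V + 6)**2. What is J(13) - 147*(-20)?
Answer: 11399/4 ≈ 2849.8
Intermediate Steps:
J(V) = -(6 + V)**2/4 (J(V) = -(V + 6)**2/4 = -(6 + V)**2/4)
J(13) - 147*(-20) = -(6 + 13)**2/4 - 147*(-20) = -1/4*19**2 + 2940 = -1/4*361 + 2940 = -361/4 + 2940 = 11399/4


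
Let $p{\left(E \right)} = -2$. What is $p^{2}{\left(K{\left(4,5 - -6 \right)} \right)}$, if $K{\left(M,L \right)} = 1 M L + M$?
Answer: $4$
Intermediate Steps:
$K{\left(M,L \right)} = M + L M$ ($K{\left(M,L \right)} = M L + M = L M + M = M + L M$)
$p^{2}{\left(K{\left(4,5 - -6 \right)} \right)} = \left(-2\right)^{2} = 4$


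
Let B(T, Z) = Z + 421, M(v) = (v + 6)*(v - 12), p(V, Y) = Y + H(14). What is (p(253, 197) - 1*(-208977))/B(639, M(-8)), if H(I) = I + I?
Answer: 209202/461 ≈ 453.80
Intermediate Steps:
H(I) = 2*I
p(V, Y) = 28 + Y (p(V, Y) = Y + 2*14 = Y + 28 = 28 + Y)
M(v) = (-12 + v)*(6 + v) (M(v) = (6 + v)*(-12 + v) = (-12 + v)*(6 + v))
B(T, Z) = 421 + Z
(p(253, 197) - 1*(-208977))/B(639, M(-8)) = ((28 + 197) - 1*(-208977))/(421 + (-72 + (-8)**2 - 6*(-8))) = (225 + 208977)/(421 + (-72 + 64 + 48)) = 209202/(421 + 40) = 209202/461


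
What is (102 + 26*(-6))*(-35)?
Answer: 1890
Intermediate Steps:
(102 + 26*(-6))*(-35) = (102 - 156)*(-35) = -54*(-35) = 1890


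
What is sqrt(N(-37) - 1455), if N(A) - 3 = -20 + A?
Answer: I*sqrt(1509) ≈ 38.846*I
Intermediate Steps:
N(A) = -17 + A (N(A) = 3 + (-20 + A) = -17 + A)
sqrt(N(-37) - 1455) = sqrt((-17 - 37) - 1455) = sqrt(-54 - 1455) = sqrt(-1509) = I*sqrt(1509)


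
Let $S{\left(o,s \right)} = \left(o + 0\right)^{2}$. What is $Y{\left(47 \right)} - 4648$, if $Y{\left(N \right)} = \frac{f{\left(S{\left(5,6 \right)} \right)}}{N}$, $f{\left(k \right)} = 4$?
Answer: $- \frac{218452}{47} \approx -4647.9$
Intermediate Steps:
$S{\left(o,s \right)} = o^{2}$
$Y{\left(N \right)} = \frac{4}{N}$
$Y{\left(47 \right)} - 4648 = \frac{4}{47} - 4648 = - \frac{218452}{47}$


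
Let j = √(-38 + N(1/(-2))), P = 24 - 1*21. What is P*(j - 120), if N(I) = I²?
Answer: -360 + 3*I*√151/2 ≈ -360.0 + 18.432*I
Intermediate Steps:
P = 3 (P = 24 - 21 = 3)
j = I*√151/2 (j = √(-38 + (1/(-2))²) = √(-38 + (-½)²) = √(-38 + ¼) = √(-151/4) = I*√151/2 ≈ 6.1441*I)
P*(j - 120) = 3*(I*√151/2 - 120) = 3*(-120 + I*√151/2) = -360 + 3*I*√151/2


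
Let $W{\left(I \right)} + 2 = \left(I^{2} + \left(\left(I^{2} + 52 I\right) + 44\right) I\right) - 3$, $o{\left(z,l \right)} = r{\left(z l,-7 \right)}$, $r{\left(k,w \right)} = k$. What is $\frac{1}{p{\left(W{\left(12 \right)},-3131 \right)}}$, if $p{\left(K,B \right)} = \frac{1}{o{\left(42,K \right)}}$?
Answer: $415086$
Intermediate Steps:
$o{\left(z,l \right)} = l z$ ($o{\left(z,l \right)} = z l = l z$)
$W{\left(I \right)} = -5 + I^{2} + I \left(44 + I^{2} + 52 I\right)$ ($W{\left(I \right)} = -2 - \left(3 - I^{2} - \left(\left(I^{2} + 52 I\right) + 44\right) I\right) = -2 - \left(3 - I^{2} - \left(44 + I^{2} + 52 I\right) I\right) = -2 - \left(3 - I^{2} - I \left(44 + I^{2} + 52 I\right)\right) = -2 + \left(-3 + I^{2} + I \left(44 + I^{2} + 52 I\right)\right) = -5 + I^{2} + I \left(44 + I^{2} + 52 I\right)$)
$p{\left(K,B \right)} = \frac{1}{42 K}$ ($p{\left(K,B \right)} = \frac{1}{K 42} = \frac{1}{42 K}$)
$\frac{1}{p{\left(W{\left(12 \right)},-3131 \right)}} = \frac{1}{\frac{1}{42} \frac{1}{-5 + 12^{3} + 44 \cdot 12 + 53 \cdot 12^{2}}} = \frac{1}{\frac{1}{42} \frac{1}{-5 + 1728 + 528 + 53 \cdot 144}} = \frac{1}{\frac{1}{42} \frac{1}{-5 + 1728 + 528 + 7632}} = \frac{1}{\frac{1}{42} \cdot \frac{1}{9883}} = \frac{1}{\frac{1}{415086}} = 415086$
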